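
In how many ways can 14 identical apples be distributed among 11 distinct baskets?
C(14+11-1, 11-1) = C(24, 10) = 1961256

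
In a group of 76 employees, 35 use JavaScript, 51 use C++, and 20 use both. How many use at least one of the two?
|A∪B| = |A| + |B| - |A∩B| = 35 + 51 - 20 = 66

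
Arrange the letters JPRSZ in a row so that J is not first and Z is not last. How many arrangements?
By inclusion-exclusion: 5! - 2×(5-1)! + (5-2)! = 120 - 48 + 6 = 78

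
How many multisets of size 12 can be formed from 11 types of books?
C(12+11-1, 11-1) = C(22, 10) = 646646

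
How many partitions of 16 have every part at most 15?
Let r_j(i) = number of partitions of i into parts ≤ j, for i = 0..16. r_1(i) = 1 for all i; r_j(i) = r_{j-1}(i) + r_j(i-j). Rows j = 2..15: ≤2: 1 1 2 2 3 3 4 4 5 5 6 6 7 7 8 8 9; ≤3: 1 1 2 3 4 5 7 8 10 12 14 16 19 21 24 27 30; ≤4: 1 1 2 3 5 6 9 11 15 18 23 27 34 39 47 54 64; ≤5: 1 1 2 3 5 7 10 13 18 23 30 37 47 57 70 84 101; ≤6: 1 1 2 3 5 7 11 14 20 26 35 44 58 71 90 110 136; ≤7: 1 1 2 3 5 7 11 15 21 28 38 49 65 82 105 131 164; ≤8: 1 1 2 3 5 7 11 15 22 29 40 52 70 89 116 146 186; ≤9: 1 1 2 3 5 7 11 15 22 30 41 54 73 94 123 157 201; ≤10: 1 1 2 3 5 7 11 15 22 30 42 55 75 97 128 164 212; ≤11: 1 1 2 3 5 7 11 15 22 30 42 56 76 99 131 169 219; ≤12: 1 1 2 3 5 7 11 15 22 30 42 56 77 100 133 172 224; ≤13: 1 1 2 3 5 7 11 15 22 30 42 56 77 101 134 174 227; ≤14: 1 1 2 3 5 7 11 15 22 30 42 56 77 101 135 175 229; ≤15: 1 1 2 3 5 7 11 15 22 30 42 56 77 101 135 176 230. r_15(16) = 230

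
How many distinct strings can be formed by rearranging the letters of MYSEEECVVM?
10! / (1! × 2! × 2! × 1! × 3! × 1!) = 151200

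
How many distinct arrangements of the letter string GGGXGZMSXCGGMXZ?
15! / (1! × 6! × 3! × 2! × 1! × 2!) = 75675600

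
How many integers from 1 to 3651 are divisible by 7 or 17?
⌊3651/7⌋ + ⌊3651/17⌋ - ⌊3651/119⌋ = 521 + 214 - 30 = 705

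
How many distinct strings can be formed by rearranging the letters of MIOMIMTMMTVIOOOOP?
17! / (2! × 1! × 1! × 5! × 5! × 3!) = 2058376320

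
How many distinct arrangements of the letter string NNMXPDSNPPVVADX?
15! / (1! × 1! × 3! × 2! × 3! × 2! × 1! × 2!) = 4540536000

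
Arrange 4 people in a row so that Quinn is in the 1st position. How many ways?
Fix one position: (4-1)! = 6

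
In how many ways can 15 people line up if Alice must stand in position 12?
Fix one position: (15-1)! = 87178291200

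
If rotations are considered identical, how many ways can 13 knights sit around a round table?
Circular: fix one position, arrange the rest. (13-1)! = 479001600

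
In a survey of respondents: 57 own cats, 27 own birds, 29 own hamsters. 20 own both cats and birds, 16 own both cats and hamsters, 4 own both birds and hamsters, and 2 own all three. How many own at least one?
|A∪B∪C| = 57+27+29-20-16-4+2 = 75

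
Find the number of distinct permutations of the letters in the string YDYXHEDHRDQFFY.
14! / (1! × 3! × 1! × 2! × 1! × 1! × 2! × 3!) = 605404800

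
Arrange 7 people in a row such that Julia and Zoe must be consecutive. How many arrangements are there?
Treat the 2 as one block: (7-2+1)! × 2! = 720 × 2 = 1440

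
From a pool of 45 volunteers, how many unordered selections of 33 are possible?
C(45,33) = 45!/(33!×12!) = 28760021745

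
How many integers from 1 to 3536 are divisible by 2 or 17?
⌊3536/2⌋ + ⌊3536/17⌋ - ⌊3536/34⌋ = 1768 + 208 - 104 = 1872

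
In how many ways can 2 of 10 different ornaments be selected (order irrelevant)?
C(10,2) = 10!/(2!×8!) = 45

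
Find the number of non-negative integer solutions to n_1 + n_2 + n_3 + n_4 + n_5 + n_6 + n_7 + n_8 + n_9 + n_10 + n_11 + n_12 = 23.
C(23+12-1, 12-1) = C(34, 11) = 286097760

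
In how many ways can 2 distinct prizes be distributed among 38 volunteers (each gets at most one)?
P(38,2) = 38!/(38-2)! = 1406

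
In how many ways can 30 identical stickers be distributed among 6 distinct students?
C(30+6-1, 6-1) = C(35, 5) = 324632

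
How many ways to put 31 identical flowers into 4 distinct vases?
C(31+4-1, 4-1) = C(34, 3) = 5984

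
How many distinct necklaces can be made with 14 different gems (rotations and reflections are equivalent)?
(14-1)!/2 = 6227020800/2 = 3113510400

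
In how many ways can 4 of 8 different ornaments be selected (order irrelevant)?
C(8,4) = 8!/(4!×4!) = 70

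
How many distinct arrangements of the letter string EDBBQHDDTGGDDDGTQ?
17! / (1! × 2! × 3! × 1! × 2! × 6! × 2!) = 10291881600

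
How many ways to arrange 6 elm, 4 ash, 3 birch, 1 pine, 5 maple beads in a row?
19! / (6! × 4! × 3! × 1! × 5!) = 9777287520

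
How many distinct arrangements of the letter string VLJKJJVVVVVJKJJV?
16! / (2! × 6! × 1! × 7!) = 2882880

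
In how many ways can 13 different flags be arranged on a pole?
13! = 6227020800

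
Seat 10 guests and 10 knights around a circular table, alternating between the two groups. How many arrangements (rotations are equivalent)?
Fix one of the guests: (10-1)! ways for the remaining guests, × 10! ways for the knights = 362880 × 3628800 = 1316818944000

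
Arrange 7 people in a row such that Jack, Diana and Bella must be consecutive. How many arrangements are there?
Treat the 3 as one block: (7-3+1)! × 3! = 120 × 6 = 720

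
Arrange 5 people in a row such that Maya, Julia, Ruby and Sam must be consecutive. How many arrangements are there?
Treat the 4 as one block: (5-4+1)! × 4! = 2 × 24 = 48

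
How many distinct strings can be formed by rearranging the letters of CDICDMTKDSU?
11! / (1! × 1! × 1! × 3! × 1! × 1! × 2! × 1!) = 3326400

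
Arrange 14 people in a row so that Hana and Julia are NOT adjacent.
Total - adjacent = 14! - (14-1)!×2 = 87178291200 - 12454041600 = 74724249600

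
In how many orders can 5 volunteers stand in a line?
5! = 120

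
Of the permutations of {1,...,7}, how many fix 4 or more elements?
Exactly j fixed points: C(7,j)·!(7-j); sum over j ≥ 4 (derangement numbers via !m = (m-1)·(!(m-1) + !(m-2)): !0..!3 = 1, 0, 1, 2). Σ_{j=4}^{7} C(7,j)·!(7-j) = C(7,4)·!3 + C(7,5)·!2 + C(7,6)·!1 + C(7,7)·!0 = 35·2 + 21·1 + 7·0 + 1·1 = 92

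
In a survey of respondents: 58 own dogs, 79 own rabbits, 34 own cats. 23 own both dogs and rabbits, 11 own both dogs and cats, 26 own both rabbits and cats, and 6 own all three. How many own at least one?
|A∪B∪C| = 58+79+34-23-11-26+6 = 117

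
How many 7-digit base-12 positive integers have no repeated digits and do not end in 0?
Last digit: 11 nonzero choices. First digit: 10 (nonzero, ≠last). Middle 5: P(10,5) = 30240. Total = 3326400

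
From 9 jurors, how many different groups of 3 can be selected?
C(9,3) = 9!/(3!×6!) = 84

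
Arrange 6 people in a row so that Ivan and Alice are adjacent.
Treat as block: (6-1)! × 2! = 120 × 2 = 240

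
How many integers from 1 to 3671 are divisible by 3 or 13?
⌊3671/3⌋ + ⌊3671/13⌋ - ⌊3671/39⌋ = 1223 + 282 - 94 = 1411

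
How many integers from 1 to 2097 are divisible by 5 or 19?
⌊2097/5⌋ + ⌊2097/19⌋ - ⌊2097/95⌋ = 419 + 110 - 22 = 507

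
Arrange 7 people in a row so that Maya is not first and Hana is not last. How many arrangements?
By inclusion-exclusion: 7! - 2×(7-1)! + (7-2)! = 5040 - 1440 + 120 = 3720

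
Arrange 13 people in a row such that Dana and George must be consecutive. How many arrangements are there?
Treat the 2 as one block: (13-2+1)! × 2! = 479001600 × 2 = 958003200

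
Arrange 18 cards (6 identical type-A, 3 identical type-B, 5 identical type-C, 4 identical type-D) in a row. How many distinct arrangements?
18! / (6! × 3! × 5! × 4!) = 514594080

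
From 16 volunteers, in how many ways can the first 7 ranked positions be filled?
P(16,7) = 16!/(16-7)! = 57657600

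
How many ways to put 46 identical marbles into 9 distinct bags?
C(46+9-1, 9-1) = C(54, 8) = 1040465790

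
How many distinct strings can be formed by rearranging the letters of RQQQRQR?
7! / (4! × 3!) = 35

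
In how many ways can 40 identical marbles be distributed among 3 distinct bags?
C(40+3-1, 3-1) = C(42, 2) = 861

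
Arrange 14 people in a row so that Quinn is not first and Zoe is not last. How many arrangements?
By inclusion-exclusion: 14! - 2×(14-1)! + (14-2)! = 87178291200 - 12454041600 + 479001600 = 75203251200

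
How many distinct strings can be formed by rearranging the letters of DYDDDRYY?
8! / (1! × 4! × 3!) = 280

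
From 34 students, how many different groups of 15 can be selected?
C(34,15) = 34!/(15!×19!) = 1855967520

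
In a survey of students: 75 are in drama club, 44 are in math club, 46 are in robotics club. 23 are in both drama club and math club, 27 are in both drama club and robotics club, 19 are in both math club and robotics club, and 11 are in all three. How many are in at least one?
|A∪B∪C| = 75+44+46-23-27-19+11 = 107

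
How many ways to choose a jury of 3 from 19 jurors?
C(19,3) = 19!/(3!×16!) = 969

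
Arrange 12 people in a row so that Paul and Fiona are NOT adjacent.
Total - adjacent = 12! - (12-1)!×2 = 479001600 - 79833600 = 399168000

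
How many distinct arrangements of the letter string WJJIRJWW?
8! / (3! × 3! × 1! × 1!) = 1120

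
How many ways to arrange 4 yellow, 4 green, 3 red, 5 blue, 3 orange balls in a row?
19! / (4! × 4! × 3! × 5! × 3!) = 48886437600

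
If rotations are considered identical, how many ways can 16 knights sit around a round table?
Circular: fix one position, arrange the rest. (16-1)! = 1307674368000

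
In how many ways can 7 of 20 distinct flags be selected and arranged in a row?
P(20,7) = 20!/(20-7)! = 390700800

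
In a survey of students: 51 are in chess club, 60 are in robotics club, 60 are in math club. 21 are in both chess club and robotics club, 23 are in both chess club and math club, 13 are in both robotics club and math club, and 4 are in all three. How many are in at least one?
|A∪B∪C| = 51+60+60-21-23-13+4 = 118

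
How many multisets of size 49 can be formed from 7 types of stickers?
C(49+7-1, 7-1) = C(55, 6) = 28989675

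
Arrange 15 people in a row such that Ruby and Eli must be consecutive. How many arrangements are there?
Treat the 2 as one block: (15-2+1)! × 2! = 87178291200 × 2 = 174356582400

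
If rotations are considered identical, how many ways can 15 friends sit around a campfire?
Circular: fix one position, arrange the rest. (15-1)! = 87178291200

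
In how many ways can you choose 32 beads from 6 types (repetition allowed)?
C(32+6-1, 6-1) = C(37, 5) = 435897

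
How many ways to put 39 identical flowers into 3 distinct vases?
C(39+3-1, 3-1) = C(41, 2) = 820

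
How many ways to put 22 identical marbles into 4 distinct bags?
C(22+4-1, 4-1) = C(25, 3) = 2300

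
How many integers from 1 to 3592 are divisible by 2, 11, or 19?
⌊3592/2⌋+⌊3592/11⌋+⌊3592/19⌋ - ⌊3592/22⌋-⌊3592/38⌋-⌊3592/209⌋ + ⌊3592/418⌋ = 1796+326+189 - 163-94-17 + 8 = 2045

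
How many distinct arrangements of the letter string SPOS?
4! / (2! × 1! × 1!) = 12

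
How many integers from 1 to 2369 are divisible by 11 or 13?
⌊2369/11⌋ + ⌊2369/13⌋ - ⌊2369/143⌋ = 215 + 182 - 16 = 381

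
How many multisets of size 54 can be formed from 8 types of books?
C(54+8-1, 8-1) = C(61, 7) = 436270780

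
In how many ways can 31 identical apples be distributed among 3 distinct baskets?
C(31+3-1, 3-1) = C(33, 2) = 528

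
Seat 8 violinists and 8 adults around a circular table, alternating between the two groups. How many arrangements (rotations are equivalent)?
Fix one of the violinists: (8-1)! ways for the remaining violinists, × 8! ways for the adults = 5040 × 40320 = 203212800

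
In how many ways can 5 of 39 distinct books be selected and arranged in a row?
P(39,5) = 39!/(39-5)! = 69090840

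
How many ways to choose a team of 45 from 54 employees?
C(54,45) = 54!/(45!×9!) = 5317936260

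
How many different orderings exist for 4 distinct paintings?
4! = 24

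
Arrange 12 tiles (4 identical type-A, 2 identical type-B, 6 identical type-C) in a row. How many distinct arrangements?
12! / (4! × 2! × 6!) = 13860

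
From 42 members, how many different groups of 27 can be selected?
C(42,27) = 42!/(27!×15!) = 98672427616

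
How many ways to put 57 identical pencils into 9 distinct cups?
C(57+9-1, 9-1) = C(65, 8) = 5047381560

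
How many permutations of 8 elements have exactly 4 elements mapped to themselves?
Choose the 4 fixed points C(8,4) = 70, derange the rest: !4 = Σ_{j=0}^{4} (-1)^j·4!/j! = 24 - 24 + 12 - 4 + 1 = 9. Product = 70 × 9 = 630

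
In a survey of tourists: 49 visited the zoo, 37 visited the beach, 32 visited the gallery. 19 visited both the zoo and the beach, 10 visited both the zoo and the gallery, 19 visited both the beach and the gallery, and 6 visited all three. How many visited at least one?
|A∪B∪C| = 49+37+32-19-10-19+6 = 76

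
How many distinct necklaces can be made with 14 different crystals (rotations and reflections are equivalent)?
(14-1)!/2 = 6227020800/2 = 3113510400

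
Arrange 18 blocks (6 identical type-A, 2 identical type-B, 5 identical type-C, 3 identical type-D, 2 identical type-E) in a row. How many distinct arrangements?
18! / (6! × 2! × 5! × 3! × 2!) = 3087564480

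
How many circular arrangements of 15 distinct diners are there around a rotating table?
Circular: fix one position, arrange the rest. (15-1)! = 87178291200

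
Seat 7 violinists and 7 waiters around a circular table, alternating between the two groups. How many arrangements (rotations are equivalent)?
Fix one of the violinists: (7-1)! ways for the remaining violinists, × 7! ways for the waiters = 720 × 5040 = 3628800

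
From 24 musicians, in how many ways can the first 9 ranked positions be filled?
P(24,9) = 24!/(24-9)! = 474467051520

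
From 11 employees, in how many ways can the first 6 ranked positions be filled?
P(11,6) = 11!/(11-6)! = 332640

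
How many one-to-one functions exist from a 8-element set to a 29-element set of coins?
P(29,8) = 29!/(29-8)! = 173059286400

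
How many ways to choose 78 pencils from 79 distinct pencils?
C(79,78) = 79!/(78!×1!) = 79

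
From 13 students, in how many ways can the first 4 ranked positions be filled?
P(13,4) = 13!/(13-4)! = 17160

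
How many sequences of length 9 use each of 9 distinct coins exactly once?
9! = 362880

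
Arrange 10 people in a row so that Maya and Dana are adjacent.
Treat as block: (10-1)! × 2! = 362880 × 2 = 725760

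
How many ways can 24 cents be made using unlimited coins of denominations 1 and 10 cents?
Coefficient of x^24 in 1/(1-x^1) · 1/(1-x^10). Use j coins of 10 for j = 0..⌊24/10⌋ = 2, the rest in 1s: 2 + 1 = 3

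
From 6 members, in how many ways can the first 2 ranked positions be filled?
P(6,2) = 6!/(6-2)! = 30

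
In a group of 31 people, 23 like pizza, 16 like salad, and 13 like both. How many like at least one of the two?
|A∪B| = |A| + |B| - |A∩B| = 23 + 16 - 13 = 26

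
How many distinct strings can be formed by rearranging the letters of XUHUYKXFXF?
10! / (1! × 2! × 1! × 2! × 1! × 3!) = 151200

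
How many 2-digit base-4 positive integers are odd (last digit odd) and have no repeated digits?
Last∈{1,3}. Last=0: 0. Last nonzero: 2×2×P(2,0) = 4. Total = 4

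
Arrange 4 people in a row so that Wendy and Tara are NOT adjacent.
Total - adjacent = 4! - (4-1)!×2 = 24 - 12 = 12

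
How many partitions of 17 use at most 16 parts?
By conjugation, equals partitions of 17 into parts ≤ 16. Let r_j(i) = number of partitions of i into parts ≤ j, for i = 0..17. r_1(i) = 1 for all i; r_j(i) = r_{j-1}(i) + r_j(i-j). Rows j = 2..16: ≤2: 1 1 2 2 3 3 4 4 5 5 6 6 7 7 8 8 9 9; ≤3: 1 1 2 3 4 5 7 8 10 12 14 16 19 21 24 27 30 33; ≤4: 1 1 2 3 5 6 9 11 15 18 23 27 34 39 47 54 64 72; ≤5: 1 1 2 3 5 7 10 13 18 23 30 37 47 57 70 84 101 119; ≤6: 1 1 2 3 5 7 11 14 20 26 35 44 58 71 90 110 136 163; ≤7: 1 1 2 3 5 7 11 15 21 28 38 49 65 82 105 131 164 201; ≤8: 1 1 2 3 5 7 11 15 22 29 40 52 70 89 116 146 186 230; ≤9: 1 1 2 3 5 7 11 15 22 30 41 54 73 94 123 157 201 252; ≤10: 1 1 2 3 5 7 11 15 22 30 42 55 75 97 128 164 212 267; ≤11: 1 1 2 3 5 7 11 15 22 30 42 56 76 99 131 169 219 278; ≤12: 1 1 2 3 5 7 11 15 22 30 42 56 77 100 133 172 224 285; ≤13: 1 1 2 3 5 7 11 15 22 30 42 56 77 101 134 174 227 290; ≤14: 1 1 2 3 5 7 11 15 22 30 42 56 77 101 135 175 229 293; ≤15: 1 1 2 3 5 7 11 15 22 30 42 56 77 101 135 176 230 295; ≤16: 1 1 2 3 5 7 11 15 22 30 42 56 77 101 135 176 231 296. r_16(17) = 296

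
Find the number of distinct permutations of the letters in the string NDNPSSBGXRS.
11! / (3! × 2! × 1! × 1! × 1! × 1! × 1! × 1!) = 3326400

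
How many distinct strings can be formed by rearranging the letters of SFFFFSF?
7! / (2! × 5!) = 21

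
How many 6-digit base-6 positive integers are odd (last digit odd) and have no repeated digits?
Last∈{1,3,5}. Last=0: 0. Last nonzero: 3×4×P(4,4) = 288. Total = 288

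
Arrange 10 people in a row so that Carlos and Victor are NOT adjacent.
Total - adjacent = 10! - (10-1)!×2 = 3628800 - 725760 = 2903040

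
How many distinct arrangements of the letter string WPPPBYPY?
8! / (4! × 2! × 1! × 1!) = 840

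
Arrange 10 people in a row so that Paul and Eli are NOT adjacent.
Total - adjacent = 10! - (10-1)!×2 = 3628800 - 725760 = 2903040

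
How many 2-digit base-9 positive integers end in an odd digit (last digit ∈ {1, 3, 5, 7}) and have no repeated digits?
Last∈{1,3,5,7}. Last=0: 0. Last nonzero: 4×7×P(7,0) = 28. Total = 28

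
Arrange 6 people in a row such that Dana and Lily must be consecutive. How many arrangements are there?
Treat the 2 as one block: (6-2+1)! × 2! = 120 × 2 = 240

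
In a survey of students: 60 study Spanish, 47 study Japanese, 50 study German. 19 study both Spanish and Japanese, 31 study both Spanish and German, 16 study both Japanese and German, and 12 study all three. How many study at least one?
|A∪B∪C| = 60+47+50-19-31-16+12 = 103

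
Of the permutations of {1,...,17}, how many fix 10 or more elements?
Exactly j fixed points: C(17,j)·!(17-j); sum over j ≥ 10 (derangement numbers via !m = (m-1)·(!(m-1) + !(m-2)): !0..!7 = 1, 0, 1, 2, 9, 44, 265, 1854). Σ_{j=10}^{17} C(17,j)·!(17-j) = C(17,10)·!7 + C(17,11)·!6 + C(17,12)·!5 + C(17,13)·!4 + C(17,14)·!3 + C(17,15)·!2 + C(17,16)·!1 + C(17,17)·!0 = 19448·1854 + 12376·265 + 6188·44 + 2380·9 + 680·2 + 136·1 + 17·0 + 1·1 = 39631421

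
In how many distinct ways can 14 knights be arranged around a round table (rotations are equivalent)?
Circular: fix one position, arrange the rest. (14-1)! = 6227020800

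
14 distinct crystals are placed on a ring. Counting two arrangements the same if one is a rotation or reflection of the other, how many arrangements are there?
(14-1)!/2 = 6227020800/2 = 3113510400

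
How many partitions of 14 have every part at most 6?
Let r_j(i) = number of partitions of i into parts ≤ j, for i = 0..14. r_1(i) = 1 for all i; r_j(i) = r_{j-1}(i) + r_j(i-j). Rows j = 2..6: ≤2: 1 1 2 2 3 3 4 4 5 5 6 6 7 7 8; ≤3: 1 1 2 3 4 5 7 8 10 12 14 16 19 21 24; ≤4: 1 1 2 3 5 6 9 11 15 18 23 27 34 39 47; ≤5: 1 1 2 3 5 7 10 13 18 23 30 37 47 57 70; ≤6: 1 1 2 3 5 7 11 14 20 26 35 44 58 71 90. r_6(14) = 90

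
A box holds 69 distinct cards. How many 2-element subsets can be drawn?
C(69,2) = 69!/(2!×67!) = 2346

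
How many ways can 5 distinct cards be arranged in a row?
5! = 120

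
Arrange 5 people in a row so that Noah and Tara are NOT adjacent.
Total - adjacent = 5! - (5-1)!×2 = 120 - 48 = 72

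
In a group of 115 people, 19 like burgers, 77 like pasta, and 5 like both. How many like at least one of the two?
|A∪B| = |A| + |B| - |A∩B| = 19 + 77 - 5 = 91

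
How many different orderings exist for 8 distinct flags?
8! = 40320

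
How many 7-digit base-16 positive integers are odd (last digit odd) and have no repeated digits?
Last∈{1,3,5,7,9,11,13,15}. Last=0: 0. Last nonzero: 8×14×P(14,5) = 26906880. Total = 26906880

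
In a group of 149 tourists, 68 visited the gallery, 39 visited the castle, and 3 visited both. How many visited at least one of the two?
|A∪B| = |A| + |B| - |A∩B| = 68 + 39 - 3 = 104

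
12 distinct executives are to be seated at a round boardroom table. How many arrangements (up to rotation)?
Circular: fix one position, arrange the rest. (12-1)! = 39916800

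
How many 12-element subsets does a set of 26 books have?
C(26,12) = 26!/(12!×14!) = 9657700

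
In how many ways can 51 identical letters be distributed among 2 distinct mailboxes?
C(51+2-1, 2-1) = C(52, 1) = 52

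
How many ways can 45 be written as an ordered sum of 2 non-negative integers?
C(45+2-1, 2-1) = C(46, 1) = 46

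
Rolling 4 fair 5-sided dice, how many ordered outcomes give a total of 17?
Coefficient of x^17 in (x + x² + ... + x^5)^4. By inclusion-exclusion on dice exceeding 5: Σ_j (-1)^j C(4,j)·C(17-1-5j, 3) = C(4,0)·C(16,3) - C(4,1)·C(11,3) + C(4,2)·C(6,3) = 1·560 - 4·165 + 6·20 = 20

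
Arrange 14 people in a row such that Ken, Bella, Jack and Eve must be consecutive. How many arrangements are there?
Treat the 4 as one block: (14-4+1)! × 4! = 39916800 × 24 = 958003200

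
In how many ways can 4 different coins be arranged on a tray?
4! = 24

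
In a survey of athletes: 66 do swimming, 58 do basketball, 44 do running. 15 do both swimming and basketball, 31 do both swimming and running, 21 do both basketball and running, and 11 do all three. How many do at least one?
|A∪B∪C| = 66+58+44-15-31-21+11 = 112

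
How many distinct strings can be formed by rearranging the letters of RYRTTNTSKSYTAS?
14! / (3! × 4! × 2! × 2! × 1! × 1! × 1!) = 151351200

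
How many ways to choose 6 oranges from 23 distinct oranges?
C(23,6) = 23!/(6!×17!) = 100947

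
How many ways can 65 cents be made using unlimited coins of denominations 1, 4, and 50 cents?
Coefficient of x^65 in 1/(1-x^1) · 1/(1-x^4) · 1/(1-x^50). Case on j = number of 50-cent coins (j = 0..1); remainder r = 65 - 50j is made from {1,4} in ⌊r/4⌋+1 ways. r = 65, 15 → 17 + 4 = 21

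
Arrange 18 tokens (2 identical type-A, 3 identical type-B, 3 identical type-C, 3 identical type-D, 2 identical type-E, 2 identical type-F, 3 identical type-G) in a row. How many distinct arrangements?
18! / (2! × 3! × 3! × 3! × 2! × 2! × 3!) = 617512896000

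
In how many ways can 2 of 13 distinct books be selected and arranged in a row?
P(13,2) = 13!/(13-2)! = 156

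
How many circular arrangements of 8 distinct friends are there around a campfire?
Circular: fix one position, arrange the rest. (8-1)! = 5040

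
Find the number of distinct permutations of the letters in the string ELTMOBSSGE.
10! / (1! × 1! × 2! × 1! × 1! × 2! × 1! × 1!) = 907200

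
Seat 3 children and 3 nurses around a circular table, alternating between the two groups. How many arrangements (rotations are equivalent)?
Fix one of the children: (3-1)! ways for the remaining children, × 3! ways for the nurses = 2 × 6 = 12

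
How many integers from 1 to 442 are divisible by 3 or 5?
⌊442/3⌋ + ⌊442/5⌋ - ⌊442/15⌋ = 147 + 88 - 29 = 206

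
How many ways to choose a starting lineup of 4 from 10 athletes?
C(10,4) = 10!/(4!×6!) = 210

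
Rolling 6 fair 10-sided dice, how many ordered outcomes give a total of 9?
Coefficient of x^9 in (x + x² + ... + x^10)^6. By inclusion-exclusion on dice exceeding 10: Σ_j (-1)^j C(6,j)·C(9-1-10j, 5) = C(6,0)·C(8,5) = 1·56 = 56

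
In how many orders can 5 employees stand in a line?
5! = 120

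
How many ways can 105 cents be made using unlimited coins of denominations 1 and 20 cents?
Coefficient of x^105 in 1/(1-x^1) · 1/(1-x^20). Use j coins of 20 for j = 0..⌊105/20⌋ = 5, the rest in 1s: 5 + 1 = 6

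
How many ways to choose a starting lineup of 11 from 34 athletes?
C(34,11) = 34!/(11!×23!) = 286097760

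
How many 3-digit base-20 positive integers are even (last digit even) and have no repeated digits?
Last∈{0,2,4,6,8,10,12,14,16,18}. Last=0: 342. Last nonzero: 9×18×P(18,1) = 2916. Total = 3258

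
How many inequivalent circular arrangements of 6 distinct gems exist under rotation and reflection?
(6-1)!/2 = 120/2 = 60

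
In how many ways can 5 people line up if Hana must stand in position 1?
Fix one position: (5-1)! = 24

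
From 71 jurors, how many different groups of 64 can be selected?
C(71,64) = 71!/(64!×7!) = 1329890705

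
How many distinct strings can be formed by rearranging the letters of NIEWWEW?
7! / (1! × 3! × 2! × 1!) = 420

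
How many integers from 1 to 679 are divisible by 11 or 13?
⌊679/11⌋ + ⌊679/13⌋ - ⌊679/143⌋ = 61 + 52 - 4 = 109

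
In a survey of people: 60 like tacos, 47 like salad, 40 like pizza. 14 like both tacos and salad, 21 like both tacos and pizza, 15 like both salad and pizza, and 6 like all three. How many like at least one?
|A∪B∪C| = 60+47+40-14-21-15+6 = 103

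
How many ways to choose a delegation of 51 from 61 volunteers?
C(61,51) = 61!/(51!×10!) = 90177170226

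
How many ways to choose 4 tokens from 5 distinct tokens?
C(5,4) = 5!/(4!×1!) = 5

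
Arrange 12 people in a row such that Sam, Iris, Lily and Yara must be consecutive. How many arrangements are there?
Treat the 4 as one block: (12-4+1)! × 4! = 362880 × 24 = 8709120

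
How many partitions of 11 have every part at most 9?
Let r_j(i) = number of partitions of i into parts ≤ j, for i = 0..11. r_1(i) = 1 for all i; r_j(i) = r_{j-1}(i) + r_j(i-j). Rows j = 2..9: ≤2: 1 1 2 2 3 3 4 4 5 5 6 6; ≤3: 1 1 2 3 4 5 7 8 10 12 14 16; ≤4: 1 1 2 3 5 6 9 11 15 18 23 27; ≤5: 1 1 2 3 5 7 10 13 18 23 30 37; ≤6: 1 1 2 3 5 7 11 14 20 26 35 44; ≤7: 1 1 2 3 5 7 11 15 21 28 38 49; ≤8: 1 1 2 3 5 7 11 15 22 29 40 52; ≤9: 1 1 2 3 5 7 11 15 22 30 41 54. r_9(11) = 54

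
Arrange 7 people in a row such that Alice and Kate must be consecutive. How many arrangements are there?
Treat the 2 as one block: (7-2+1)! × 2! = 720 × 2 = 1440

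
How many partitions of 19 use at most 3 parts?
By conjugation, equals partitions of 19 into parts ≤ 3. Let r_j(i) = number of partitions of i into parts ≤ j, for i = 0..19. r_1(i) = 1 for all i; r_j(i) = r_{j-1}(i) + r_j(i-j). Rows j = 2..3: ≤2: 1 1 2 2 3 3 4 4 5 5 6 6 7 7 8 8 9 9 10 10; ≤3: 1 1 2 3 4 5 7 8 10 12 14 16 19 21 24 27 30 33 37 40. r_3(19) = 40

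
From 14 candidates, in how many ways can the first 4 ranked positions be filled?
P(14,4) = 14!/(14-4)! = 24024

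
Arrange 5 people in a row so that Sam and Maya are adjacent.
Treat as block: (5-1)! × 2! = 24 × 2 = 48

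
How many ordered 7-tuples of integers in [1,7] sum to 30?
Coefficient of x^30 in (x + x² + ... + x^7)^7. By inclusion-exclusion on dice exceeding 7: Σ_j (-1)^j C(7,j)·C(30-1-7j, 6) = C(7,0)·C(29,6) - C(7,1)·C(22,6) + C(7,2)·C(15,6) - C(7,3)·C(8,6) = 1·475020 - 7·74613 + 21·5005 - 35·28 = 56854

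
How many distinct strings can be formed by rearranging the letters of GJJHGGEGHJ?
10! / (4! × 1! × 2! × 3!) = 12600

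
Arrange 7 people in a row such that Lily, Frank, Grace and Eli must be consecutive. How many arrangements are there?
Treat the 4 as one block: (7-4+1)! × 4! = 24 × 24 = 576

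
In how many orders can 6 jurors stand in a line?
6! = 720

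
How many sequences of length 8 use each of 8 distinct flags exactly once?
8! = 40320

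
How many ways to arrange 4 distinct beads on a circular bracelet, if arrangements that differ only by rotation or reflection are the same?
(4-1)!/2 = 6/2 = 3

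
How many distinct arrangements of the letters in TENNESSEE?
9! / (1! × 4! × 2! × 2!) = 3780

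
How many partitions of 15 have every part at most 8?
Let r_j(i) = number of partitions of i into parts ≤ j, for i = 0..15. r_1(i) = 1 for all i; r_j(i) = r_{j-1}(i) + r_j(i-j). Rows j = 2..8: ≤2: 1 1 2 2 3 3 4 4 5 5 6 6 7 7 8 8; ≤3: 1 1 2 3 4 5 7 8 10 12 14 16 19 21 24 27; ≤4: 1 1 2 3 5 6 9 11 15 18 23 27 34 39 47 54; ≤5: 1 1 2 3 5 7 10 13 18 23 30 37 47 57 70 84; ≤6: 1 1 2 3 5 7 11 14 20 26 35 44 58 71 90 110; ≤7: 1 1 2 3 5 7 11 15 21 28 38 49 65 82 105 131; ≤8: 1 1 2 3 5 7 11 15 22 29 40 52 70 89 116 146. r_8(15) = 146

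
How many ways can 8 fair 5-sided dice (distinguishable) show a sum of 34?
Coefficient of x^34 in (x + x² + ... + x^5)^8. By inclusion-exclusion on dice exceeding 5: Σ_j (-1)^j C(8,j)·C(34-1-5j, 7) = C(8,0)·C(33,7) - C(8,1)·C(28,7) + C(8,2)·C(23,7) - C(8,3)·C(18,7) + C(8,4)·C(13,7) - C(8,5)·C(8,7) = 1·4272048 - 8·1184040 + 28·245157 - 56·31824 + 70·1716 - 56·8 = 1652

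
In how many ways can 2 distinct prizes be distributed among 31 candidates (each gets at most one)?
P(31,2) = 31!/(31-2)! = 930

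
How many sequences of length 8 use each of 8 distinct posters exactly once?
8! = 40320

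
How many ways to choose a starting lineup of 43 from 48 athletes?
C(48,43) = 48!/(43!×5!) = 1712304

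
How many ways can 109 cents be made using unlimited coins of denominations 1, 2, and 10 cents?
Coefficient of x^109 in 1/(1-x^1) · 1/(1-x^2) · 1/(1-x^10). Case on j = number of 10-cent coins (j = 0..10); remainder r = 109 - 10j is made from {1,2} in ⌊r/2⌋+1 ways. r = 109, 99, 89, 79, 69, 59, 49, 39, 29, 19, 9 → 55 + 50 + 45 + 40 + 35 + 30 + 25 + 20 + 15 + 10 + 5 = 330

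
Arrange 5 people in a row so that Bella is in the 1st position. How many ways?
Fix one position: (5-1)! = 24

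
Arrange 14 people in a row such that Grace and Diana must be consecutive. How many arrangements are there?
Treat the 2 as one block: (14-2+1)! × 2! = 6227020800 × 2 = 12454041600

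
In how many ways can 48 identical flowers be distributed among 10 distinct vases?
C(48+10-1, 10-1) = C(57, 9) = 8996462475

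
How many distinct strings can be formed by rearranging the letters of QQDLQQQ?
7! / (1! × 1! × 5!) = 42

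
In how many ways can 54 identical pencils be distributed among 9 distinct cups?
C(54+9-1, 9-1) = C(62, 8) = 3381098545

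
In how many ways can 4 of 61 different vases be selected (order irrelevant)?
C(61,4) = 61!/(4!×57!) = 521855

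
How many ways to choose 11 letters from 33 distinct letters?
C(33,11) = 33!/(11!×22!) = 193536720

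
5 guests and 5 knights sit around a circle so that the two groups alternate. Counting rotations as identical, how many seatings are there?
Fix one of the guests: (5-1)! ways for the remaining guests, × 5! ways for the knights = 24 × 120 = 2880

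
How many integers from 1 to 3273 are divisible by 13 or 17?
⌊3273/13⌋ + ⌊3273/17⌋ - ⌊3273/221⌋ = 251 + 192 - 14 = 429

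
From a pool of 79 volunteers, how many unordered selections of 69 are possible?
C(79,69) = 79!/(69!×10!) = 1440680596355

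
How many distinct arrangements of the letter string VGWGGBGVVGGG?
12! / (1! × 3! × 7! × 1!) = 15840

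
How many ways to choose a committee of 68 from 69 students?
C(69,68) = 69!/(68!×1!) = 69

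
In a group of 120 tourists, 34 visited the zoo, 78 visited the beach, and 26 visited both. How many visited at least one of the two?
|A∪B| = |A| + |B| - |A∩B| = 34 + 78 - 26 = 86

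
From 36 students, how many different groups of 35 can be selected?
C(36,35) = 36!/(35!×1!) = 36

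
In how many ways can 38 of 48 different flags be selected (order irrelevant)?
C(48,38) = 48!/(38!×10!) = 6540715896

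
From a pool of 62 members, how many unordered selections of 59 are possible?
C(62,59) = 62!/(59!×3!) = 37820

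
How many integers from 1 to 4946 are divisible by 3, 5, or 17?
⌊4946/3⌋+⌊4946/5⌋+⌊4946/17⌋ - ⌊4946/15⌋-⌊4946/51⌋-⌊4946/85⌋ + ⌊4946/255⌋ = 1648+989+290 - 329-96-58 + 19 = 2463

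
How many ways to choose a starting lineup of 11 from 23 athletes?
C(23,11) = 23!/(11!×12!) = 1352078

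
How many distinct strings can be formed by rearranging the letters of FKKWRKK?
7! / (1! × 1! × 4! × 1!) = 210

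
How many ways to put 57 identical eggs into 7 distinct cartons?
C(57+7-1, 7-1) = C(63, 6) = 67945521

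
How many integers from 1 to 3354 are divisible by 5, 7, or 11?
⌊3354/5⌋+⌊3354/7⌋+⌊3354/11⌋ - ⌊3354/35⌋-⌊3354/55⌋-⌊3354/77⌋ + ⌊3354/385⌋ = 670+479+304 - 95-60-43 + 8 = 1263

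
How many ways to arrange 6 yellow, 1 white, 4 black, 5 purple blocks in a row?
16! / (6! × 1! × 4! × 5!) = 10090080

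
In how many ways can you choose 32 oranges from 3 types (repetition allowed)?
C(32+3-1, 3-1) = C(34, 2) = 561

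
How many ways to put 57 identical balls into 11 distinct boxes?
C(57+11-1, 11-1) = C(67, 10) = 247994680648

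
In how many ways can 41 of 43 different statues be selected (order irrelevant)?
C(43,41) = 43!/(41!×2!) = 903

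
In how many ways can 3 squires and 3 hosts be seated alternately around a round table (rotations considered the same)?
Fix one of the squires: (3-1)! ways for the remaining squires, × 3! ways for the hosts = 2 × 6 = 12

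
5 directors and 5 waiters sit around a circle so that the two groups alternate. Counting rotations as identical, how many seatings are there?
Fix one of the directors: (5-1)! ways for the remaining directors, × 5! ways for the waiters = 24 × 120 = 2880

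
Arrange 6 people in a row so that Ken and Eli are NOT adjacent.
Total - adjacent = 6! - (6-1)!×2 = 720 - 240 = 480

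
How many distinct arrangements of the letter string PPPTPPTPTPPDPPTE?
16! / (1! × 1! × 4! × 10!) = 240240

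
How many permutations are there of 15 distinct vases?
15! = 1307674368000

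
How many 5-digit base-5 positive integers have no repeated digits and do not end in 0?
Last digit: 4 nonzero choices. First digit: 3 (nonzero, ≠last). Middle 3: P(3,3) = 6. Total = 72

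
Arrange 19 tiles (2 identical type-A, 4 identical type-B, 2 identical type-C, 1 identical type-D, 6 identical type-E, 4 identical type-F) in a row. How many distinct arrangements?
19! / (2! × 4! × 2! × 1! × 6! × 4!) = 73329656400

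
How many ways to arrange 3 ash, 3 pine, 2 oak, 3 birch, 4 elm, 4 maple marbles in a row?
19! / (3! × 3! × 2! × 3! × 4! × 4!) = 488864376000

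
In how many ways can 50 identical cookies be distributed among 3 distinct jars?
C(50+3-1, 3-1) = C(52, 2) = 1326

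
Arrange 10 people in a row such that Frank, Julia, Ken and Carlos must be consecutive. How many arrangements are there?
Treat the 4 as one block: (10-4+1)! × 4! = 5040 × 24 = 120960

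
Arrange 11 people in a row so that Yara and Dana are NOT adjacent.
Total - adjacent = 11! - (11-1)!×2 = 39916800 - 7257600 = 32659200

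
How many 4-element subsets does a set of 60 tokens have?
C(60,4) = 60!/(4!×56!) = 487635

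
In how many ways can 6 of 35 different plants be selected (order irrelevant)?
C(35,6) = 35!/(6!×29!) = 1623160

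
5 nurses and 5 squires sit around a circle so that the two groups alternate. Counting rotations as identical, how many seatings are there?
Fix one of the nurses: (5-1)! ways for the remaining nurses, × 5! ways for the squires = 24 × 120 = 2880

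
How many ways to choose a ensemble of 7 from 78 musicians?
C(78,7) = 78!/(7!×71!) = 2641902120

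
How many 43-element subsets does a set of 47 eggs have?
C(47,43) = 47!/(43!×4!) = 178365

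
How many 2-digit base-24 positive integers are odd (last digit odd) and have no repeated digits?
Last∈{1,3,5,7,9,11,13,15,17,19,21,23}. Last=0: 0. Last nonzero: 12×22×P(22,0) = 264. Total = 264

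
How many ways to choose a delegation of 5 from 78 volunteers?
C(78,5) = 78!/(5!×73!) = 21111090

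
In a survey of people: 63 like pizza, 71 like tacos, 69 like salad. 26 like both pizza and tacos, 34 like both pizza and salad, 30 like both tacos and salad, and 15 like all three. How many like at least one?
|A∪B∪C| = 63+71+69-26-34-30+15 = 128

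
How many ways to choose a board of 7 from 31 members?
C(31,7) = 31!/(7!×24!) = 2629575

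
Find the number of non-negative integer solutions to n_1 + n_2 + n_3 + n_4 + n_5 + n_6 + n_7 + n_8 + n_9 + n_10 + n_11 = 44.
C(44+11-1, 11-1) = C(54, 10) = 23930713170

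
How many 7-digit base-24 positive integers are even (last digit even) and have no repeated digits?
Last∈{0,2,4,6,8,10,12,14,16,18,20,22}. Last=0: 72681840. Last nonzero: 11×22×P(22,5) = 764739360. Total = 837421200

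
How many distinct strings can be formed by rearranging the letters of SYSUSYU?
7! / (3! × 2! × 2!) = 210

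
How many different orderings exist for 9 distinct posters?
9! = 362880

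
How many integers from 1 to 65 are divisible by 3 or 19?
⌊65/3⌋ + ⌊65/19⌋ - ⌊65/57⌋ = 21 + 3 - 1 = 23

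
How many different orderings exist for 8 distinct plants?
8! = 40320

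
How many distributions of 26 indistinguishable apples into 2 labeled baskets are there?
C(26+2-1, 2-1) = C(27, 1) = 27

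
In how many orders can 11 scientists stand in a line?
11! = 39916800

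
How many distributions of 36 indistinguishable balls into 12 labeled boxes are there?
C(36+12-1, 12-1) = C(47, 11) = 17417133617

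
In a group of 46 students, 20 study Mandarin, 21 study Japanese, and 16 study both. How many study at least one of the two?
|A∪B| = |A| + |B| - |A∩B| = 20 + 21 - 16 = 25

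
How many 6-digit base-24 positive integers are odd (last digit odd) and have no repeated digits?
Last∈{1,3,5,7,9,11,13,15,17,19,21,23}. Last=0: 0. Last nonzero: 12×22×P(22,4) = 46347840. Total = 46347840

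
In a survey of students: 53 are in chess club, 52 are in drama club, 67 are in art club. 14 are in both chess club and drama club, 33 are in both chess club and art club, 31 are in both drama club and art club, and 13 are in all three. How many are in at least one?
|A∪B∪C| = 53+52+67-14-33-31+13 = 107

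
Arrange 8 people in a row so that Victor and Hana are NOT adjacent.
Total - adjacent = 8! - (8-1)!×2 = 40320 - 10080 = 30240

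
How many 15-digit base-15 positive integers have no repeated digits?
First digit: 14 choices (nonzero). Then descending: 14 × 14 × 13 × 12 × 11 × 10 × 9 × 8 × 7 × 6 × 5 × 4 × 3 × 2 × 1 = 1220496076800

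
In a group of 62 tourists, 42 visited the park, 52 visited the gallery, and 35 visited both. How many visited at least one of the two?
|A∪B| = |A| + |B| - |A∩B| = 42 + 52 - 35 = 59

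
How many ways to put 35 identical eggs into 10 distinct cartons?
C(35+10-1, 10-1) = C(44, 9) = 708930508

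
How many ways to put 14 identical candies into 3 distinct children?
C(14+3-1, 3-1) = C(16, 2) = 120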